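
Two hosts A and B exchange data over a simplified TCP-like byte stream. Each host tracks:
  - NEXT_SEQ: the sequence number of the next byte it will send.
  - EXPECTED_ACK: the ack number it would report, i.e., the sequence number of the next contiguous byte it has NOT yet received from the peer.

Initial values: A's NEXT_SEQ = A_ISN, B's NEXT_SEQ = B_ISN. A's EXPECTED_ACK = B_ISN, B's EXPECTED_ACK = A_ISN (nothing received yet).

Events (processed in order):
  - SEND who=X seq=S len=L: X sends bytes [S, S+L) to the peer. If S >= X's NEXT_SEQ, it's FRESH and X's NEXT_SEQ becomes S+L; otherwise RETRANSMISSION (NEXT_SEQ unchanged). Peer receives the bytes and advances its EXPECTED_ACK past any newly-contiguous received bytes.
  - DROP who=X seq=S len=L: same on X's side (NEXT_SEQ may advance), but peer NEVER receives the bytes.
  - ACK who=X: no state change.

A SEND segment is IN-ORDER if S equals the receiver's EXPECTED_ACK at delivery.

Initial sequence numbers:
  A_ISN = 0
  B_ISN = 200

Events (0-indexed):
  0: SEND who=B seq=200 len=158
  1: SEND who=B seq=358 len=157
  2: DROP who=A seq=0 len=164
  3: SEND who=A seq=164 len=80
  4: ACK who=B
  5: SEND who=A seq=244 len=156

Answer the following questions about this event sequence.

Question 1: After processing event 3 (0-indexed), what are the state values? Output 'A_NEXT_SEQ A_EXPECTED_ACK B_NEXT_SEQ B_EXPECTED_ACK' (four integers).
After event 0: A_seq=0 A_ack=358 B_seq=358 B_ack=0
After event 1: A_seq=0 A_ack=515 B_seq=515 B_ack=0
After event 2: A_seq=164 A_ack=515 B_seq=515 B_ack=0
After event 3: A_seq=244 A_ack=515 B_seq=515 B_ack=0

244 515 515 0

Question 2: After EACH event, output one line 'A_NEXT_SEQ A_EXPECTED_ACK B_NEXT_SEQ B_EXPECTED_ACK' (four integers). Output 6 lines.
0 358 358 0
0 515 515 0
164 515 515 0
244 515 515 0
244 515 515 0
400 515 515 0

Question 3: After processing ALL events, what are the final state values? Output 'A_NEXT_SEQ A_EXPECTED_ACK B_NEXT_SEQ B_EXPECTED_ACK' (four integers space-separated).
After event 0: A_seq=0 A_ack=358 B_seq=358 B_ack=0
After event 1: A_seq=0 A_ack=515 B_seq=515 B_ack=0
After event 2: A_seq=164 A_ack=515 B_seq=515 B_ack=0
After event 3: A_seq=244 A_ack=515 B_seq=515 B_ack=0
After event 4: A_seq=244 A_ack=515 B_seq=515 B_ack=0
After event 5: A_seq=400 A_ack=515 B_seq=515 B_ack=0

Answer: 400 515 515 0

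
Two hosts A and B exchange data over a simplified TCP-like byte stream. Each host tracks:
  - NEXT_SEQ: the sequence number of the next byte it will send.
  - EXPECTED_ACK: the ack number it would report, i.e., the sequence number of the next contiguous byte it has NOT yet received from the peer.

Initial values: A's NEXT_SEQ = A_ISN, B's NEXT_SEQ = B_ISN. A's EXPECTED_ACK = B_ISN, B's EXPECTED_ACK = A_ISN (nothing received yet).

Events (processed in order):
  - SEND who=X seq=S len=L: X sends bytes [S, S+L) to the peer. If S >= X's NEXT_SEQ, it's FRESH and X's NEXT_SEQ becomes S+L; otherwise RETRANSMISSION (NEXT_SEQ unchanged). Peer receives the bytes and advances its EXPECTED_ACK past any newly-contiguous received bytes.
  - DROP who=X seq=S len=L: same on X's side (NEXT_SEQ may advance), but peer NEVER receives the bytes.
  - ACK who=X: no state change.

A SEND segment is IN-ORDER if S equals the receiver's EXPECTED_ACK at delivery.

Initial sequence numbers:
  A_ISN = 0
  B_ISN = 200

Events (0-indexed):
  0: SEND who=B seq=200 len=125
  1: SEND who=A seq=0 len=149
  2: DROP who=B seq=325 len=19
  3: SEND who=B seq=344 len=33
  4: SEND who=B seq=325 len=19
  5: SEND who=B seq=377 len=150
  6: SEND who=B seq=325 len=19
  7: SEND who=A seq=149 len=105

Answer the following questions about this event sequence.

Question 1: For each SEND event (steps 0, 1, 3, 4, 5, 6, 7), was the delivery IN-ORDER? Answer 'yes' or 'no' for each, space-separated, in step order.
Step 0: SEND seq=200 -> in-order
Step 1: SEND seq=0 -> in-order
Step 3: SEND seq=344 -> out-of-order
Step 4: SEND seq=325 -> in-order
Step 5: SEND seq=377 -> in-order
Step 6: SEND seq=325 -> out-of-order
Step 7: SEND seq=149 -> in-order

Answer: yes yes no yes yes no yes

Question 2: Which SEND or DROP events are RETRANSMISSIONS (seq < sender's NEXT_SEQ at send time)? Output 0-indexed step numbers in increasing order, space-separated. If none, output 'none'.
Step 0: SEND seq=200 -> fresh
Step 1: SEND seq=0 -> fresh
Step 2: DROP seq=325 -> fresh
Step 3: SEND seq=344 -> fresh
Step 4: SEND seq=325 -> retransmit
Step 5: SEND seq=377 -> fresh
Step 6: SEND seq=325 -> retransmit
Step 7: SEND seq=149 -> fresh

Answer: 4 6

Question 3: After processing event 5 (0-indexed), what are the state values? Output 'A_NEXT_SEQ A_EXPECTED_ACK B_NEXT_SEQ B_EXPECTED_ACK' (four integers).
After event 0: A_seq=0 A_ack=325 B_seq=325 B_ack=0
After event 1: A_seq=149 A_ack=325 B_seq=325 B_ack=149
After event 2: A_seq=149 A_ack=325 B_seq=344 B_ack=149
After event 3: A_seq=149 A_ack=325 B_seq=377 B_ack=149
After event 4: A_seq=149 A_ack=377 B_seq=377 B_ack=149
After event 5: A_seq=149 A_ack=527 B_seq=527 B_ack=149

149 527 527 149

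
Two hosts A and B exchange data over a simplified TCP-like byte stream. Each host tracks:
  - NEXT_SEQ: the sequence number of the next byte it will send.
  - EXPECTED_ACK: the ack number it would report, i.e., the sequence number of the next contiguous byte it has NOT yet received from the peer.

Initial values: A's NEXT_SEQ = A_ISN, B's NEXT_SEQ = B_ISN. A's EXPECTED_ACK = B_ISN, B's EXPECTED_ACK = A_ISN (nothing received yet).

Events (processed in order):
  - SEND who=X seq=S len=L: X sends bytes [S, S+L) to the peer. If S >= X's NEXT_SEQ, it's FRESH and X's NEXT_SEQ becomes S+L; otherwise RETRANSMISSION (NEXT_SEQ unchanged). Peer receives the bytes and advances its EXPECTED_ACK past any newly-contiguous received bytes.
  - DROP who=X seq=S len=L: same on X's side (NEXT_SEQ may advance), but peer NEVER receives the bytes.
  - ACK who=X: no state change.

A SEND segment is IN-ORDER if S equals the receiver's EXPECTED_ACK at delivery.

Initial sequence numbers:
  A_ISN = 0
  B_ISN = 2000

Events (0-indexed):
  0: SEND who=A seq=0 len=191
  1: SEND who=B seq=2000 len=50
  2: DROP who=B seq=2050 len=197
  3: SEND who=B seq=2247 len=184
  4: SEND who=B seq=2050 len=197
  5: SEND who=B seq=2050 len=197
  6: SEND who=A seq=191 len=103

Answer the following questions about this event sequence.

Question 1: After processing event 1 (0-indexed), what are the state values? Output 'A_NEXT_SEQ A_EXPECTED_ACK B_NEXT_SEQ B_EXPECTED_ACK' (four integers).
After event 0: A_seq=191 A_ack=2000 B_seq=2000 B_ack=191
After event 1: A_seq=191 A_ack=2050 B_seq=2050 B_ack=191

191 2050 2050 191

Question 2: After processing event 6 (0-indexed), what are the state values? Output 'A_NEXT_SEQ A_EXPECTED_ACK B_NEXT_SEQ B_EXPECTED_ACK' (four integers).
After event 0: A_seq=191 A_ack=2000 B_seq=2000 B_ack=191
After event 1: A_seq=191 A_ack=2050 B_seq=2050 B_ack=191
After event 2: A_seq=191 A_ack=2050 B_seq=2247 B_ack=191
After event 3: A_seq=191 A_ack=2050 B_seq=2431 B_ack=191
After event 4: A_seq=191 A_ack=2431 B_seq=2431 B_ack=191
After event 5: A_seq=191 A_ack=2431 B_seq=2431 B_ack=191
After event 6: A_seq=294 A_ack=2431 B_seq=2431 B_ack=294

294 2431 2431 294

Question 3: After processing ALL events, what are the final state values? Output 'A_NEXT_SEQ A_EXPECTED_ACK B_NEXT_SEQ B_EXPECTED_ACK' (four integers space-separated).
Answer: 294 2431 2431 294

Derivation:
After event 0: A_seq=191 A_ack=2000 B_seq=2000 B_ack=191
After event 1: A_seq=191 A_ack=2050 B_seq=2050 B_ack=191
After event 2: A_seq=191 A_ack=2050 B_seq=2247 B_ack=191
After event 3: A_seq=191 A_ack=2050 B_seq=2431 B_ack=191
After event 4: A_seq=191 A_ack=2431 B_seq=2431 B_ack=191
After event 5: A_seq=191 A_ack=2431 B_seq=2431 B_ack=191
After event 6: A_seq=294 A_ack=2431 B_seq=2431 B_ack=294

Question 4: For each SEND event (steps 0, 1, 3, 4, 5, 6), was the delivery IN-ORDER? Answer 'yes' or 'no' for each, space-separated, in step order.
Step 0: SEND seq=0 -> in-order
Step 1: SEND seq=2000 -> in-order
Step 3: SEND seq=2247 -> out-of-order
Step 4: SEND seq=2050 -> in-order
Step 5: SEND seq=2050 -> out-of-order
Step 6: SEND seq=191 -> in-order

Answer: yes yes no yes no yes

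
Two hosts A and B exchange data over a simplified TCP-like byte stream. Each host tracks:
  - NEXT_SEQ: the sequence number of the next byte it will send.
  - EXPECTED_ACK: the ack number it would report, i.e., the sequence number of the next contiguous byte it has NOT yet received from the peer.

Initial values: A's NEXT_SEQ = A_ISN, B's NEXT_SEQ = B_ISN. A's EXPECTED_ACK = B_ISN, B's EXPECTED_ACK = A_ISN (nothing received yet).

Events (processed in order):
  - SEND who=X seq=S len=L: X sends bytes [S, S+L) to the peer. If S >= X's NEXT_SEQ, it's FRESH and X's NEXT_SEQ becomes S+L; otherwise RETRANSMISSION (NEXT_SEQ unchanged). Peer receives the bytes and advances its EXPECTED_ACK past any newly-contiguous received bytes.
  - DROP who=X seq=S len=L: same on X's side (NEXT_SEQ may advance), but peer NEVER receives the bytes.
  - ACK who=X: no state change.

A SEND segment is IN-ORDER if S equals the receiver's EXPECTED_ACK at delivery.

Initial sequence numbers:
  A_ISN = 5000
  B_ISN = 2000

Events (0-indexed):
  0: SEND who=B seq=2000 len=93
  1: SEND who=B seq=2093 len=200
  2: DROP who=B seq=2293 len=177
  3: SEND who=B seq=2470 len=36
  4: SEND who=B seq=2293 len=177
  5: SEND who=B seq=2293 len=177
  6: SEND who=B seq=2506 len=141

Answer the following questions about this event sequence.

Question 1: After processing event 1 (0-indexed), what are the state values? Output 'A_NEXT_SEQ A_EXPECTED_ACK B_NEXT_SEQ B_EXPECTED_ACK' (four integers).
After event 0: A_seq=5000 A_ack=2093 B_seq=2093 B_ack=5000
After event 1: A_seq=5000 A_ack=2293 B_seq=2293 B_ack=5000

5000 2293 2293 5000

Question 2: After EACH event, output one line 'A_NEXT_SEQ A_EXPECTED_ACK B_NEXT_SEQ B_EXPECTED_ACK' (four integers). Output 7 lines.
5000 2093 2093 5000
5000 2293 2293 5000
5000 2293 2470 5000
5000 2293 2506 5000
5000 2506 2506 5000
5000 2506 2506 5000
5000 2647 2647 5000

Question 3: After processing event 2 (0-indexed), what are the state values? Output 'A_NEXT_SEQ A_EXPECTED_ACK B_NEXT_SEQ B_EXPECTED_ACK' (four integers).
After event 0: A_seq=5000 A_ack=2093 B_seq=2093 B_ack=5000
After event 1: A_seq=5000 A_ack=2293 B_seq=2293 B_ack=5000
After event 2: A_seq=5000 A_ack=2293 B_seq=2470 B_ack=5000

5000 2293 2470 5000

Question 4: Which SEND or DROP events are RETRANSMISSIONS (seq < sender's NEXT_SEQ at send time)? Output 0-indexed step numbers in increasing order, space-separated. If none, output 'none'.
Step 0: SEND seq=2000 -> fresh
Step 1: SEND seq=2093 -> fresh
Step 2: DROP seq=2293 -> fresh
Step 3: SEND seq=2470 -> fresh
Step 4: SEND seq=2293 -> retransmit
Step 5: SEND seq=2293 -> retransmit
Step 6: SEND seq=2506 -> fresh

Answer: 4 5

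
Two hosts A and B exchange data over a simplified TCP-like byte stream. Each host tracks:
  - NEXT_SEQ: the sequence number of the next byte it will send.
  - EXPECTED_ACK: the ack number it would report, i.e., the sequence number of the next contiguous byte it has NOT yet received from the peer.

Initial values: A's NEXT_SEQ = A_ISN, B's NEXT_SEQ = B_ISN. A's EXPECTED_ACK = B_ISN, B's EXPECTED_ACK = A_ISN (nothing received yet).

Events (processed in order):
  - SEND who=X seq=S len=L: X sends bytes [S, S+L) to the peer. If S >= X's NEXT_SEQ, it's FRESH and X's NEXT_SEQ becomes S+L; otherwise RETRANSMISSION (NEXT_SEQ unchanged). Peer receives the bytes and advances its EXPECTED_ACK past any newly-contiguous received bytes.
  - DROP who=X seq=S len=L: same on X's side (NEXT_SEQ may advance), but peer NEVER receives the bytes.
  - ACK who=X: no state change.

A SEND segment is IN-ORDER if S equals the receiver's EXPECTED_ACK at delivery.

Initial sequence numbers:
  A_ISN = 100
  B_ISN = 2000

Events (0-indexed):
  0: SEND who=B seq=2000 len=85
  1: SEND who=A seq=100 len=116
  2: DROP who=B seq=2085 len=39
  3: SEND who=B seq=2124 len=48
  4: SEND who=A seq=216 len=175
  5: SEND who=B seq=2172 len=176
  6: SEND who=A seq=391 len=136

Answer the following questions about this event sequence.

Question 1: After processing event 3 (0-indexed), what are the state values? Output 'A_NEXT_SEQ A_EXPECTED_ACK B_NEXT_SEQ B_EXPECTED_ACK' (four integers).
After event 0: A_seq=100 A_ack=2085 B_seq=2085 B_ack=100
After event 1: A_seq=216 A_ack=2085 B_seq=2085 B_ack=216
After event 2: A_seq=216 A_ack=2085 B_seq=2124 B_ack=216
After event 3: A_seq=216 A_ack=2085 B_seq=2172 B_ack=216

216 2085 2172 216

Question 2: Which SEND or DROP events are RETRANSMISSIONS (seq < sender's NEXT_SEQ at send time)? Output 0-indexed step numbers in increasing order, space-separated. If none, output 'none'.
Answer: none

Derivation:
Step 0: SEND seq=2000 -> fresh
Step 1: SEND seq=100 -> fresh
Step 2: DROP seq=2085 -> fresh
Step 3: SEND seq=2124 -> fresh
Step 4: SEND seq=216 -> fresh
Step 5: SEND seq=2172 -> fresh
Step 6: SEND seq=391 -> fresh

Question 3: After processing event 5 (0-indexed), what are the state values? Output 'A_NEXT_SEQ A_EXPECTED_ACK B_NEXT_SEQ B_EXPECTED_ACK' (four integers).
After event 0: A_seq=100 A_ack=2085 B_seq=2085 B_ack=100
After event 1: A_seq=216 A_ack=2085 B_seq=2085 B_ack=216
After event 2: A_seq=216 A_ack=2085 B_seq=2124 B_ack=216
After event 3: A_seq=216 A_ack=2085 B_seq=2172 B_ack=216
After event 4: A_seq=391 A_ack=2085 B_seq=2172 B_ack=391
After event 5: A_seq=391 A_ack=2085 B_seq=2348 B_ack=391

391 2085 2348 391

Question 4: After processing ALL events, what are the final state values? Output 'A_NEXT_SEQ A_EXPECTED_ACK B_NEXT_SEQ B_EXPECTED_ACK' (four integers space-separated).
After event 0: A_seq=100 A_ack=2085 B_seq=2085 B_ack=100
After event 1: A_seq=216 A_ack=2085 B_seq=2085 B_ack=216
After event 2: A_seq=216 A_ack=2085 B_seq=2124 B_ack=216
After event 3: A_seq=216 A_ack=2085 B_seq=2172 B_ack=216
After event 4: A_seq=391 A_ack=2085 B_seq=2172 B_ack=391
After event 5: A_seq=391 A_ack=2085 B_seq=2348 B_ack=391
After event 6: A_seq=527 A_ack=2085 B_seq=2348 B_ack=527

Answer: 527 2085 2348 527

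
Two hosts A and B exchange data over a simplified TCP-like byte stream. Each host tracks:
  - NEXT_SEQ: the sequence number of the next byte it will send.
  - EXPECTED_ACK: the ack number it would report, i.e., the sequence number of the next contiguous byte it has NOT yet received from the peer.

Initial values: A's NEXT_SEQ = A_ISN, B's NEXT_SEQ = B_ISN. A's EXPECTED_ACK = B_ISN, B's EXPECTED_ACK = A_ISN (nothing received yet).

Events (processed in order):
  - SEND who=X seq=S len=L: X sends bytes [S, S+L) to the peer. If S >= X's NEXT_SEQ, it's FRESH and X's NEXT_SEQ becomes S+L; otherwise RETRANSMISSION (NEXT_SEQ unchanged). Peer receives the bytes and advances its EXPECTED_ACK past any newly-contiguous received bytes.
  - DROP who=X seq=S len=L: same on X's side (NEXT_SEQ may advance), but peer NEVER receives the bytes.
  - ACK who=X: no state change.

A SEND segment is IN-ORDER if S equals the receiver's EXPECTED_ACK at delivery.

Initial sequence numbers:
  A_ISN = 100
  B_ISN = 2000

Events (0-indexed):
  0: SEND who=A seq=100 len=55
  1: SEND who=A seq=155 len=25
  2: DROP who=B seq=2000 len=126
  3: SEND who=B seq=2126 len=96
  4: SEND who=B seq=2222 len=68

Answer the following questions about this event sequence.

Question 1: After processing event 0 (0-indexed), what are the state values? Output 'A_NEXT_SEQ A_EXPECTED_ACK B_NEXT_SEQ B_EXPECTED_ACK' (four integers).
After event 0: A_seq=155 A_ack=2000 B_seq=2000 B_ack=155

155 2000 2000 155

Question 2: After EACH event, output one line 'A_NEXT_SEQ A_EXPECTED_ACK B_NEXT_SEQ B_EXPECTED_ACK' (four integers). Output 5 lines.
155 2000 2000 155
180 2000 2000 180
180 2000 2126 180
180 2000 2222 180
180 2000 2290 180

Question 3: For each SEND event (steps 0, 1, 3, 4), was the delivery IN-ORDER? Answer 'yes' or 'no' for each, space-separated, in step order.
Step 0: SEND seq=100 -> in-order
Step 1: SEND seq=155 -> in-order
Step 3: SEND seq=2126 -> out-of-order
Step 4: SEND seq=2222 -> out-of-order

Answer: yes yes no no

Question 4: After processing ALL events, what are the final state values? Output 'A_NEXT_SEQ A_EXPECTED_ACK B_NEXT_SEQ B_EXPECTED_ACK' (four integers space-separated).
Answer: 180 2000 2290 180

Derivation:
After event 0: A_seq=155 A_ack=2000 B_seq=2000 B_ack=155
After event 1: A_seq=180 A_ack=2000 B_seq=2000 B_ack=180
After event 2: A_seq=180 A_ack=2000 B_seq=2126 B_ack=180
After event 3: A_seq=180 A_ack=2000 B_seq=2222 B_ack=180
After event 4: A_seq=180 A_ack=2000 B_seq=2290 B_ack=180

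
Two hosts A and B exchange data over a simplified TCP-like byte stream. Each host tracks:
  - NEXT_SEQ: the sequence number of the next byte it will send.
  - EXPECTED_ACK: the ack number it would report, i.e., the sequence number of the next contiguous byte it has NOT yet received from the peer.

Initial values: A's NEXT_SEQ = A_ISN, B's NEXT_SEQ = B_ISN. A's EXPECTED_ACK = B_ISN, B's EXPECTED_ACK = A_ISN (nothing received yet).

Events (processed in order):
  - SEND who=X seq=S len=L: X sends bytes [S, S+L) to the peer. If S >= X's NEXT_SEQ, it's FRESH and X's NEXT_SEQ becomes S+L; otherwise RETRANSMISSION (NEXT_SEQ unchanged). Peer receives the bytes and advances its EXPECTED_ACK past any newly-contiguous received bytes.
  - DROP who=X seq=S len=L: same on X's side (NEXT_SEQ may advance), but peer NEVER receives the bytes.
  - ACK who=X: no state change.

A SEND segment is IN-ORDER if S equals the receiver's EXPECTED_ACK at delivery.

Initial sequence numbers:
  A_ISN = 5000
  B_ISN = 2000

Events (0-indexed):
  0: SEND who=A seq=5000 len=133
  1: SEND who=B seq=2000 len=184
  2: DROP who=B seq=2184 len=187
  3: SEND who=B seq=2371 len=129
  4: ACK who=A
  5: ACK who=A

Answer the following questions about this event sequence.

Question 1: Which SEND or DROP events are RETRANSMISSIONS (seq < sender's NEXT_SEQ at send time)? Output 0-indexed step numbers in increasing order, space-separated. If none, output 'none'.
Answer: none

Derivation:
Step 0: SEND seq=5000 -> fresh
Step 1: SEND seq=2000 -> fresh
Step 2: DROP seq=2184 -> fresh
Step 3: SEND seq=2371 -> fresh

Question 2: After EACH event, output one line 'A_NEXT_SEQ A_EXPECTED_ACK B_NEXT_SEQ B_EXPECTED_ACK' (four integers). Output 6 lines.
5133 2000 2000 5133
5133 2184 2184 5133
5133 2184 2371 5133
5133 2184 2500 5133
5133 2184 2500 5133
5133 2184 2500 5133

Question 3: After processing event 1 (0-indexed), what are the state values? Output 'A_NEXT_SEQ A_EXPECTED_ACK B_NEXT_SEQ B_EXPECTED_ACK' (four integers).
After event 0: A_seq=5133 A_ack=2000 B_seq=2000 B_ack=5133
After event 1: A_seq=5133 A_ack=2184 B_seq=2184 B_ack=5133

5133 2184 2184 5133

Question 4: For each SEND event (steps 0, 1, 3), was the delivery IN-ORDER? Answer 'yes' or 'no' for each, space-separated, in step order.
Step 0: SEND seq=5000 -> in-order
Step 1: SEND seq=2000 -> in-order
Step 3: SEND seq=2371 -> out-of-order

Answer: yes yes no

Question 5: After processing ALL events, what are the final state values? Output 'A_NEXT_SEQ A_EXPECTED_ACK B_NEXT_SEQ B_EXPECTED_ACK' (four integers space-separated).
After event 0: A_seq=5133 A_ack=2000 B_seq=2000 B_ack=5133
After event 1: A_seq=5133 A_ack=2184 B_seq=2184 B_ack=5133
After event 2: A_seq=5133 A_ack=2184 B_seq=2371 B_ack=5133
After event 3: A_seq=5133 A_ack=2184 B_seq=2500 B_ack=5133
After event 4: A_seq=5133 A_ack=2184 B_seq=2500 B_ack=5133
After event 5: A_seq=5133 A_ack=2184 B_seq=2500 B_ack=5133

Answer: 5133 2184 2500 5133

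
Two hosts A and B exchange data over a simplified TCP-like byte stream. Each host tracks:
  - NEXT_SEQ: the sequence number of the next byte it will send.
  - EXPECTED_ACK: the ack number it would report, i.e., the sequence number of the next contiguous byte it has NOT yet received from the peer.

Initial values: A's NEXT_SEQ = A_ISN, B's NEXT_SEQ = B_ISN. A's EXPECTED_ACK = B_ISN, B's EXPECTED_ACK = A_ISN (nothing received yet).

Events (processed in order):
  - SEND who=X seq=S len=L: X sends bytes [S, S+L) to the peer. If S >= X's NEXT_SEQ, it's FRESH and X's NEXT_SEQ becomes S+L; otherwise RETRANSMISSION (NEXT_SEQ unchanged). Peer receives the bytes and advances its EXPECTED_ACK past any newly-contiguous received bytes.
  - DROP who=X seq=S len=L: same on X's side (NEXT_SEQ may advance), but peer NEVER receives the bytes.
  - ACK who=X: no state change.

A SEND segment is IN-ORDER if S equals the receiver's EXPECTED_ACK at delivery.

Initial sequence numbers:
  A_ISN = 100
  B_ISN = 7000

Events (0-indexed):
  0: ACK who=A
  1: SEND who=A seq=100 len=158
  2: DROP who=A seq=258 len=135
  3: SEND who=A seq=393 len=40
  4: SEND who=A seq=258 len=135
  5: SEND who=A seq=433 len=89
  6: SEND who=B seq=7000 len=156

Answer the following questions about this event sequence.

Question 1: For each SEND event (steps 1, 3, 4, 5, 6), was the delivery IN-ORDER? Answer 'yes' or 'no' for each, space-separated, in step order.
Answer: yes no yes yes yes

Derivation:
Step 1: SEND seq=100 -> in-order
Step 3: SEND seq=393 -> out-of-order
Step 4: SEND seq=258 -> in-order
Step 5: SEND seq=433 -> in-order
Step 6: SEND seq=7000 -> in-order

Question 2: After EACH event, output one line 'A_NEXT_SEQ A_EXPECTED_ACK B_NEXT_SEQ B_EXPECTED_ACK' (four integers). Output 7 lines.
100 7000 7000 100
258 7000 7000 258
393 7000 7000 258
433 7000 7000 258
433 7000 7000 433
522 7000 7000 522
522 7156 7156 522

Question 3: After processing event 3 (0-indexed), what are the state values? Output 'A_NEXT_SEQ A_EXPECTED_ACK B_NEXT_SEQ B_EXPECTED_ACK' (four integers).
After event 0: A_seq=100 A_ack=7000 B_seq=7000 B_ack=100
After event 1: A_seq=258 A_ack=7000 B_seq=7000 B_ack=258
After event 2: A_seq=393 A_ack=7000 B_seq=7000 B_ack=258
After event 3: A_seq=433 A_ack=7000 B_seq=7000 B_ack=258

433 7000 7000 258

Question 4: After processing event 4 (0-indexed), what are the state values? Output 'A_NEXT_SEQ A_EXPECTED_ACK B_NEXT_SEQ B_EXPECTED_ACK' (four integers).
After event 0: A_seq=100 A_ack=7000 B_seq=7000 B_ack=100
After event 1: A_seq=258 A_ack=7000 B_seq=7000 B_ack=258
After event 2: A_seq=393 A_ack=7000 B_seq=7000 B_ack=258
After event 3: A_seq=433 A_ack=7000 B_seq=7000 B_ack=258
After event 4: A_seq=433 A_ack=7000 B_seq=7000 B_ack=433

433 7000 7000 433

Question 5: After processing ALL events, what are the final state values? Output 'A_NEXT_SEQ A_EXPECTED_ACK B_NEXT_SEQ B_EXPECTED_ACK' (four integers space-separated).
Answer: 522 7156 7156 522

Derivation:
After event 0: A_seq=100 A_ack=7000 B_seq=7000 B_ack=100
After event 1: A_seq=258 A_ack=7000 B_seq=7000 B_ack=258
After event 2: A_seq=393 A_ack=7000 B_seq=7000 B_ack=258
After event 3: A_seq=433 A_ack=7000 B_seq=7000 B_ack=258
After event 4: A_seq=433 A_ack=7000 B_seq=7000 B_ack=433
After event 5: A_seq=522 A_ack=7000 B_seq=7000 B_ack=522
After event 6: A_seq=522 A_ack=7156 B_seq=7156 B_ack=522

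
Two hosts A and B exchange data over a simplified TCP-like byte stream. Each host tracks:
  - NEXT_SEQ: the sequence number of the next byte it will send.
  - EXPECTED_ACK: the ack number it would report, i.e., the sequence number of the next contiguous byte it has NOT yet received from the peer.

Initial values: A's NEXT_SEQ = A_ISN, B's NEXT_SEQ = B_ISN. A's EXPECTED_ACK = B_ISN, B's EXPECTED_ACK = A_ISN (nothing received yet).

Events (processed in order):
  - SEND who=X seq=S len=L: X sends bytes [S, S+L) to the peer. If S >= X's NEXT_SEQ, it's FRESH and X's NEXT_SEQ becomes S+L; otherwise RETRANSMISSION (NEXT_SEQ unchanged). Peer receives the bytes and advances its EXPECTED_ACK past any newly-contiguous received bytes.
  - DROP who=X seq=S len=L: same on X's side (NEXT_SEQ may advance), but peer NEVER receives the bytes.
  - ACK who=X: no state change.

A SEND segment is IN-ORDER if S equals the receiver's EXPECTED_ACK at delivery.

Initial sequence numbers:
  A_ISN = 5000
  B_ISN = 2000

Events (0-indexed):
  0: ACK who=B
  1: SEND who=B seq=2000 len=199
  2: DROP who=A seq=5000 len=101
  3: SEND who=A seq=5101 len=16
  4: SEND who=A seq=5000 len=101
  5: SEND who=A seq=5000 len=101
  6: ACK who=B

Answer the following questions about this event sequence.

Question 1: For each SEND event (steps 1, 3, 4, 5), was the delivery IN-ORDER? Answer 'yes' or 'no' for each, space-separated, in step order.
Step 1: SEND seq=2000 -> in-order
Step 3: SEND seq=5101 -> out-of-order
Step 4: SEND seq=5000 -> in-order
Step 5: SEND seq=5000 -> out-of-order

Answer: yes no yes no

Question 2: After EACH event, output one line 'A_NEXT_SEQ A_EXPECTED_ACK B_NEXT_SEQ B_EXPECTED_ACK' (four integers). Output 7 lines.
5000 2000 2000 5000
5000 2199 2199 5000
5101 2199 2199 5000
5117 2199 2199 5000
5117 2199 2199 5117
5117 2199 2199 5117
5117 2199 2199 5117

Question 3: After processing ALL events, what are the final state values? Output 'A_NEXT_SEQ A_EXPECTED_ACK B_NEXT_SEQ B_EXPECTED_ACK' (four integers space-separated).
Answer: 5117 2199 2199 5117

Derivation:
After event 0: A_seq=5000 A_ack=2000 B_seq=2000 B_ack=5000
After event 1: A_seq=5000 A_ack=2199 B_seq=2199 B_ack=5000
After event 2: A_seq=5101 A_ack=2199 B_seq=2199 B_ack=5000
After event 3: A_seq=5117 A_ack=2199 B_seq=2199 B_ack=5000
After event 4: A_seq=5117 A_ack=2199 B_seq=2199 B_ack=5117
After event 5: A_seq=5117 A_ack=2199 B_seq=2199 B_ack=5117
After event 6: A_seq=5117 A_ack=2199 B_seq=2199 B_ack=5117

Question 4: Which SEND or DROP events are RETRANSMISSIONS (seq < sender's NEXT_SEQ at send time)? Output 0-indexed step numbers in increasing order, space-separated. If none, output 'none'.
Step 1: SEND seq=2000 -> fresh
Step 2: DROP seq=5000 -> fresh
Step 3: SEND seq=5101 -> fresh
Step 4: SEND seq=5000 -> retransmit
Step 5: SEND seq=5000 -> retransmit

Answer: 4 5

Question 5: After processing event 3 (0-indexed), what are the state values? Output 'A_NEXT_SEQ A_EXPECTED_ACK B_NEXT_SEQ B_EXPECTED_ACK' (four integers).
After event 0: A_seq=5000 A_ack=2000 B_seq=2000 B_ack=5000
After event 1: A_seq=5000 A_ack=2199 B_seq=2199 B_ack=5000
After event 2: A_seq=5101 A_ack=2199 B_seq=2199 B_ack=5000
After event 3: A_seq=5117 A_ack=2199 B_seq=2199 B_ack=5000

5117 2199 2199 5000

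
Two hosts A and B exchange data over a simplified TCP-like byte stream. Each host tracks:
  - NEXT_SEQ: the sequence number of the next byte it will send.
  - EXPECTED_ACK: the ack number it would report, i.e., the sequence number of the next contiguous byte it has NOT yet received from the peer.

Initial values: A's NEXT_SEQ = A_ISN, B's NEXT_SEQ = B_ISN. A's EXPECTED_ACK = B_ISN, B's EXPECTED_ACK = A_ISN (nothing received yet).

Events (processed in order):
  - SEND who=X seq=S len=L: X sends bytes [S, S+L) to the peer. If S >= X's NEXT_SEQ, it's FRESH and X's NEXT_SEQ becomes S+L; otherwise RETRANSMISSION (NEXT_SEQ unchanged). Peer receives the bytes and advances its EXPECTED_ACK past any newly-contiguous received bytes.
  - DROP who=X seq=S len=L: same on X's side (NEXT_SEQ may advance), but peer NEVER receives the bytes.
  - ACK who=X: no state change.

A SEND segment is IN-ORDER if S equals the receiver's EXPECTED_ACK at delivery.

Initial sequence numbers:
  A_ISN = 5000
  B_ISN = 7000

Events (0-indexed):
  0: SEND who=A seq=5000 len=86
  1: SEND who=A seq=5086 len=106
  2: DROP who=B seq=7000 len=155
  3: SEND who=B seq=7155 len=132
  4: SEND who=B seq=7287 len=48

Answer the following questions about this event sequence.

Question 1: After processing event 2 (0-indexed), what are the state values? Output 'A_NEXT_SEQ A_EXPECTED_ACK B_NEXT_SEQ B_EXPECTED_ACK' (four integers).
After event 0: A_seq=5086 A_ack=7000 B_seq=7000 B_ack=5086
After event 1: A_seq=5192 A_ack=7000 B_seq=7000 B_ack=5192
After event 2: A_seq=5192 A_ack=7000 B_seq=7155 B_ack=5192

5192 7000 7155 5192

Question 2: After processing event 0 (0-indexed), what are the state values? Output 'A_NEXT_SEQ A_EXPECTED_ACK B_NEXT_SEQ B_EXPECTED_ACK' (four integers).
After event 0: A_seq=5086 A_ack=7000 B_seq=7000 B_ack=5086

5086 7000 7000 5086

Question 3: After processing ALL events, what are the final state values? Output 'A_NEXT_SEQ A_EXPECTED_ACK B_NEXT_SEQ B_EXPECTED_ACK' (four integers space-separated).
After event 0: A_seq=5086 A_ack=7000 B_seq=7000 B_ack=5086
After event 1: A_seq=5192 A_ack=7000 B_seq=7000 B_ack=5192
After event 2: A_seq=5192 A_ack=7000 B_seq=7155 B_ack=5192
After event 3: A_seq=5192 A_ack=7000 B_seq=7287 B_ack=5192
After event 4: A_seq=5192 A_ack=7000 B_seq=7335 B_ack=5192

Answer: 5192 7000 7335 5192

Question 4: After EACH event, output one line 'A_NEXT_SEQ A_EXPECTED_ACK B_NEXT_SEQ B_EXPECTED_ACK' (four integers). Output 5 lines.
5086 7000 7000 5086
5192 7000 7000 5192
5192 7000 7155 5192
5192 7000 7287 5192
5192 7000 7335 5192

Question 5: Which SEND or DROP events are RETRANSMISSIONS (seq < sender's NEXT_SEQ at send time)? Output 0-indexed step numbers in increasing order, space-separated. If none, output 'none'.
Step 0: SEND seq=5000 -> fresh
Step 1: SEND seq=5086 -> fresh
Step 2: DROP seq=7000 -> fresh
Step 3: SEND seq=7155 -> fresh
Step 4: SEND seq=7287 -> fresh

Answer: none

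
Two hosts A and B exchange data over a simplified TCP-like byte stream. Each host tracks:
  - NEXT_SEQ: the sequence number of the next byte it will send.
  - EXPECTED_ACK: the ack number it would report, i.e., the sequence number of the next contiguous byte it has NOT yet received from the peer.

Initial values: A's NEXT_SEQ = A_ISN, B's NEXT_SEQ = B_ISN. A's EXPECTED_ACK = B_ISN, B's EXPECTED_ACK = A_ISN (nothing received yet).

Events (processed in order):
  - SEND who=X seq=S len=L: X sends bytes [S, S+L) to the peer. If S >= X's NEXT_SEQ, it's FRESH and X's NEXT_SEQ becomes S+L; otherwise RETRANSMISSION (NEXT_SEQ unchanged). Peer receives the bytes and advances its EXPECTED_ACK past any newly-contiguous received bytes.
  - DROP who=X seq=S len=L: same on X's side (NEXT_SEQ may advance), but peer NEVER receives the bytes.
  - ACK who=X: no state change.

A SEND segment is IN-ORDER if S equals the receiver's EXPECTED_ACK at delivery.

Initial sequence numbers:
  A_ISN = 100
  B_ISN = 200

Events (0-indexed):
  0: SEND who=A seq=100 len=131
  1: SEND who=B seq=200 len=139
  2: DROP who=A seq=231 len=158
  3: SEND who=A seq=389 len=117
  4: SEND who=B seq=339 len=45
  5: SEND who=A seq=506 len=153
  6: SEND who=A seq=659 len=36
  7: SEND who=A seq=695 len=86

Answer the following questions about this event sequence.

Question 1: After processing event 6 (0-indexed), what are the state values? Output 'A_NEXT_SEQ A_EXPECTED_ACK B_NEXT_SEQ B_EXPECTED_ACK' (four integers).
After event 0: A_seq=231 A_ack=200 B_seq=200 B_ack=231
After event 1: A_seq=231 A_ack=339 B_seq=339 B_ack=231
After event 2: A_seq=389 A_ack=339 B_seq=339 B_ack=231
After event 3: A_seq=506 A_ack=339 B_seq=339 B_ack=231
After event 4: A_seq=506 A_ack=384 B_seq=384 B_ack=231
After event 5: A_seq=659 A_ack=384 B_seq=384 B_ack=231
After event 6: A_seq=695 A_ack=384 B_seq=384 B_ack=231

695 384 384 231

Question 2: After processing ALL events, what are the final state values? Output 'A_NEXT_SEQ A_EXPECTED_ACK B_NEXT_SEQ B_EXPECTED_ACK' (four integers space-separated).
After event 0: A_seq=231 A_ack=200 B_seq=200 B_ack=231
After event 1: A_seq=231 A_ack=339 B_seq=339 B_ack=231
After event 2: A_seq=389 A_ack=339 B_seq=339 B_ack=231
After event 3: A_seq=506 A_ack=339 B_seq=339 B_ack=231
After event 4: A_seq=506 A_ack=384 B_seq=384 B_ack=231
After event 5: A_seq=659 A_ack=384 B_seq=384 B_ack=231
After event 6: A_seq=695 A_ack=384 B_seq=384 B_ack=231
After event 7: A_seq=781 A_ack=384 B_seq=384 B_ack=231

Answer: 781 384 384 231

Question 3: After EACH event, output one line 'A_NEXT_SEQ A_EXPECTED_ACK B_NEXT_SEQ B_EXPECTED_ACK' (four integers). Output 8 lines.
231 200 200 231
231 339 339 231
389 339 339 231
506 339 339 231
506 384 384 231
659 384 384 231
695 384 384 231
781 384 384 231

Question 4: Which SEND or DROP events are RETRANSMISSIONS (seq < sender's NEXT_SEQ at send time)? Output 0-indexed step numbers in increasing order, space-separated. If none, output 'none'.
Answer: none

Derivation:
Step 0: SEND seq=100 -> fresh
Step 1: SEND seq=200 -> fresh
Step 2: DROP seq=231 -> fresh
Step 3: SEND seq=389 -> fresh
Step 4: SEND seq=339 -> fresh
Step 5: SEND seq=506 -> fresh
Step 6: SEND seq=659 -> fresh
Step 7: SEND seq=695 -> fresh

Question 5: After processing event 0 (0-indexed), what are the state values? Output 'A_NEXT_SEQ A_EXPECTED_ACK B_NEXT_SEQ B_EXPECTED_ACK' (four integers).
After event 0: A_seq=231 A_ack=200 B_seq=200 B_ack=231

231 200 200 231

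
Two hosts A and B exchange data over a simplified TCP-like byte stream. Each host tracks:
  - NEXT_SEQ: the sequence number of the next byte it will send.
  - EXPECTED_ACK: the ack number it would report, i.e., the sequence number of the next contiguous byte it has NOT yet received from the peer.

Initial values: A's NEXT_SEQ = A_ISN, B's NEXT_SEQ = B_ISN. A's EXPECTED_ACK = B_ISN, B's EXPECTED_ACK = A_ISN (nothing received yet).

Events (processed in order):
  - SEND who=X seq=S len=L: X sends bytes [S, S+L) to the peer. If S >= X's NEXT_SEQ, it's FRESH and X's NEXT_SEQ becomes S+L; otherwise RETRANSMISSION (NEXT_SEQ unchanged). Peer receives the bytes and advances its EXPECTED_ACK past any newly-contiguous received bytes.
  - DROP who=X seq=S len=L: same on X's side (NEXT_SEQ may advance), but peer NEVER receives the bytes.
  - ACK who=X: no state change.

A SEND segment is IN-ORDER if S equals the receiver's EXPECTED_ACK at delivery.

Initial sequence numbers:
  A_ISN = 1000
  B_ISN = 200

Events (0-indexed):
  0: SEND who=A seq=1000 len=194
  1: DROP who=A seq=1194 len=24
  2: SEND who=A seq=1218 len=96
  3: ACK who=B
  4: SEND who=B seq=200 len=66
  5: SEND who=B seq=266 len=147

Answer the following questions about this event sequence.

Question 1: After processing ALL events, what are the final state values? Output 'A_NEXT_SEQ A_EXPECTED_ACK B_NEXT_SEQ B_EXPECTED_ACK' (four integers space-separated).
After event 0: A_seq=1194 A_ack=200 B_seq=200 B_ack=1194
After event 1: A_seq=1218 A_ack=200 B_seq=200 B_ack=1194
After event 2: A_seq=1314 A_ack=200 B_seq=200 B_ack=1194
After event 3: A_seq=1314 A_ack=200 B_seq=200 B_ack=1194
After event 4: A_seq=1314 A_ack=266 B_seq=266 B_ack=1194
After event 5: A_seq=1314 A_ack=413 B_seq=413 B_ack=1194

Answer: 1314 413 413 1194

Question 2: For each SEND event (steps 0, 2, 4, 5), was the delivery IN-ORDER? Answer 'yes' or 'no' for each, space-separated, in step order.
Answer: yes no yes yes

Derivation:
Step 0: SEND seq=1000 -> in-order
Step 2: SEND seq=1218 -> out-of-order
Step 4: SEND seq=200 -> in-order
Step 5: SEND seq=266 -> in-order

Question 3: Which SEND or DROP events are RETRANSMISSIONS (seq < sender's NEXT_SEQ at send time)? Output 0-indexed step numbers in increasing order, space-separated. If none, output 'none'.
Answer: none

Derivation:
Step 0: SEND seq=1000 -> fresh
Step 1: DROP seq=1194 -> fresh
Step 2: SEND seq=1218 -> fresh
Step 4: SEND seq=200 -> fresh
Step 5: SEND seq=266 -> fresh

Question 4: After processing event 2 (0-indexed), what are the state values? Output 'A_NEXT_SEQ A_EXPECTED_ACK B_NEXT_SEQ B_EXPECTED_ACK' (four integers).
After event 0: A_seq=1194 A_ack=200 B_seq=200 B_ack=1194
After event 1: A_seq=1218 A_ack=200 B_seq=200 B_ack=1194
After event 2: A_seq=1314 A_ack=200 B_seq=200 B_ack=1194

1314 200 200 1194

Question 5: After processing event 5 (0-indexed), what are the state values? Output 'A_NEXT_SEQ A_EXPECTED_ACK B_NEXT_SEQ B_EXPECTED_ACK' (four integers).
After event 0: A_seq=1194 A_ack=200 B_seq=200 B_ack=1194
After event 1: A_seq=1218 A_ack=200 B_seq=200 B_ack=1194
After event 2: A_seq=1314 A_ack=200 B_seq=200 B_ack=1194
After event 3: A_seq=1314 A_ack=200 B_seq=200 B_ack=1194
After event 4: A_seq=1314 A_ack=266 B_seq=266 B_ack=1194
After event 5: A_seq=1314 A_ack=413 B_seq=413 B_ack=1194

1314 413 413 1194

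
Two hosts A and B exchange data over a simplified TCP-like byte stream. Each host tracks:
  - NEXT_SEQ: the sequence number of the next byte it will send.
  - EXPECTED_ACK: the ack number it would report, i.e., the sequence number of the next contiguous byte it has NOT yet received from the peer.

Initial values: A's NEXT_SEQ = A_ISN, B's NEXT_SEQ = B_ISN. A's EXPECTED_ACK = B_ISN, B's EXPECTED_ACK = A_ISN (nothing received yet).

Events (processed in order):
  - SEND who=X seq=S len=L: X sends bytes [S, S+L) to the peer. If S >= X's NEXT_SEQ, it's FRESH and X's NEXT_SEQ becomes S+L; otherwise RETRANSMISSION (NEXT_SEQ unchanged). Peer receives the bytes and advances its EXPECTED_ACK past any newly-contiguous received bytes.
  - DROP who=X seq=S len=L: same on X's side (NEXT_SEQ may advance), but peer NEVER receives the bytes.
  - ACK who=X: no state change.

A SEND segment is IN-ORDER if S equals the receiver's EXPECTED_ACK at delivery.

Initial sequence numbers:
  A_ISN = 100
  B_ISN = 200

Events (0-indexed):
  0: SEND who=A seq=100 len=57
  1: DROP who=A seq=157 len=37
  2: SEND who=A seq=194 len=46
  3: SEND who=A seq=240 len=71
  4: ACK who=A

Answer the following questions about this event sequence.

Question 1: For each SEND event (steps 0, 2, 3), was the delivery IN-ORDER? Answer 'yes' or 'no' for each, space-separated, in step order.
Step 0: SEND seq=100 -> in-order
Step 2: SEND seq=194 -> out-of-order
Step 3: SEND seq=240 -> out-of-order

Answer: yes no no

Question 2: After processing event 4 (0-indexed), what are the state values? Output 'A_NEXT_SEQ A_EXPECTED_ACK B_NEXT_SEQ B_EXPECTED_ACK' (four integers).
After event 0: A_seq=157 A_ack=200 B_seq=200 B_ack=157
After event 1: A_seq=194 A_ack=200 B_seq=200 B_ack=157
After event 2: A_seq=240 A_ack=200 B_seq=200 B_ack=157
After event 3: A_seq=311 A_ack=200 B_seq=200 B_ack=157
After event 4: A_seq=311 A_ack=200 B_seq=200 B_ack=157

311 200 200 157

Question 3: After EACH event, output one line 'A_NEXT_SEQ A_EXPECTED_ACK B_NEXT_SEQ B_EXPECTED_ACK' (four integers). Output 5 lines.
157 200 200 157
194 200 200 157
240 200 200 157
311 200 200 157
311 200 200 157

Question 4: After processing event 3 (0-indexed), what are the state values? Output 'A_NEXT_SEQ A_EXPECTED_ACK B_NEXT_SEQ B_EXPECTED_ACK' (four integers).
After event 0: A_seq=157 A_ack=200 B_seq=200 B_ack=157
After event 1: A_seq=194 A_ack=200 B_seq=200 B_ack=157
After event 2: A_seq=240 A_ack=200 B_seq=200 B_ack=157
After event 3: A_seq=311 A_ack=200 B_seq=200 B_ack=157

311 200 200 157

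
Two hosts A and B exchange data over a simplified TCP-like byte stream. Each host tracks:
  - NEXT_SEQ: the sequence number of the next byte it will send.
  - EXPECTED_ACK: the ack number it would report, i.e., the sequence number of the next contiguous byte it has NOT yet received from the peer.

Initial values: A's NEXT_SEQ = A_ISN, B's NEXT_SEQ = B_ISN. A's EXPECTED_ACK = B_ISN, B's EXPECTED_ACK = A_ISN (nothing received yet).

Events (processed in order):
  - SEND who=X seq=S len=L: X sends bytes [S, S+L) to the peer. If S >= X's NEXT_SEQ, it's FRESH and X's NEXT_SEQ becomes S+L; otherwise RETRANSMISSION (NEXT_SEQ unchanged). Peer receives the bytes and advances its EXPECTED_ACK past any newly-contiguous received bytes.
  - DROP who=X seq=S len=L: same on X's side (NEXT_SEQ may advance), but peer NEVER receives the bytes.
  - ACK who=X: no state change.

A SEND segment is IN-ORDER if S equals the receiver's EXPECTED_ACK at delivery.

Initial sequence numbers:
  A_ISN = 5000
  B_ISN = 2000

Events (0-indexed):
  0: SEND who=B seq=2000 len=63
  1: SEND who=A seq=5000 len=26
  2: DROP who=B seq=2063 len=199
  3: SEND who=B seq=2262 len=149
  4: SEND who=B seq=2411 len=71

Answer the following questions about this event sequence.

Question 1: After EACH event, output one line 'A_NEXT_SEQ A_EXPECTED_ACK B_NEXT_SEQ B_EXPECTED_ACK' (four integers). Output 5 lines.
5000 2063 2063 5000
5026 2063 2063 5026
5026 2063 2262 5026
5026 2063 2411 5026
5026 2063 2482 5026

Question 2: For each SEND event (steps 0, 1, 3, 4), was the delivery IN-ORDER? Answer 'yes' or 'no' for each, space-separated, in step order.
Answer: yes yes no no

Derivation:
Step 0: SEND seq=2000 -> in-order
Step 1: SEND seq=5000 -> in-order
Step 3: SEND seq=2262 -> out-of-order
Step 4: SEND seq=2411 -> out-of-order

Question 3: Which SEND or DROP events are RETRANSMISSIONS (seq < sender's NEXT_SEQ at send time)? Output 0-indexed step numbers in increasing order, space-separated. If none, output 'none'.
Answer: none

Derivation:
Step 0: SEND seq=2000 -> fresh
Step 1: SEND seq=5000 -> fresh
Step 2: DROP seq=2063 -> fresh
Step 3: SEND seq=2262 -> fresh
Step 4: SEND seq=2411 -> fresh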